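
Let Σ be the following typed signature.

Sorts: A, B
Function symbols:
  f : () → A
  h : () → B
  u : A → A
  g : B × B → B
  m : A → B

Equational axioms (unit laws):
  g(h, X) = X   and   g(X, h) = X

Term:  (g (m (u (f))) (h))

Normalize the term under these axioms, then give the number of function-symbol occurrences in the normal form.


1. (g (m (u (f))) (h))  →  (m (u (f)))
normal form: (m (u (f)))

size = 3


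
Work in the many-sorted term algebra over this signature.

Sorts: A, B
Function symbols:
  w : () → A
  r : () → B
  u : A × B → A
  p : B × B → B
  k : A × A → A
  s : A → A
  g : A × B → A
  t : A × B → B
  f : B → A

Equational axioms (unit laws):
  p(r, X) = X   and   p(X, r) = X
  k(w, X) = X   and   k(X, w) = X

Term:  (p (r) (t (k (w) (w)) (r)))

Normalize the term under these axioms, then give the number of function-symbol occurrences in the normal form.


1. (p (r) (t (k (w) (w)) (r)))  →  (t (k (w) (w)) (r))
2. (t (k (w) (w)) (r))  →  (t (w) (r))
normal form: (t (w) (r))

size = 3


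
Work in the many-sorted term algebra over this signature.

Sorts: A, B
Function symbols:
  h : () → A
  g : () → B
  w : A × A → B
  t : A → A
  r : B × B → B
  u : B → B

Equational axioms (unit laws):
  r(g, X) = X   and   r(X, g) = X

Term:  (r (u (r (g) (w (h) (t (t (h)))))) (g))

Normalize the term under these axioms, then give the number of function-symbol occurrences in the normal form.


size = 6

1. (r (u (r (g) (w (h) (t (t (h)))))) (g))  →  (u (r (g) (w (h) (t (t (h))))))
2. (u (r (g) (w (h) (t (t (h))))))  →  (u (w (h) (t (t (h)))))
normal form: (u (w (h) (t (t (h)))))


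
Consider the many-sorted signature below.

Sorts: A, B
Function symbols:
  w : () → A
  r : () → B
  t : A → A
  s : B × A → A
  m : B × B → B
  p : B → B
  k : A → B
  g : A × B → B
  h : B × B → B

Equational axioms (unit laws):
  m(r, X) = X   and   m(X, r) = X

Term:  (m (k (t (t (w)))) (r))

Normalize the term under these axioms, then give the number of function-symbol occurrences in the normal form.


1. (m (k (t (t (w)))) (r))  →  (k (t (t (w))))
normal form: (k (t (t (w))))

size = 4


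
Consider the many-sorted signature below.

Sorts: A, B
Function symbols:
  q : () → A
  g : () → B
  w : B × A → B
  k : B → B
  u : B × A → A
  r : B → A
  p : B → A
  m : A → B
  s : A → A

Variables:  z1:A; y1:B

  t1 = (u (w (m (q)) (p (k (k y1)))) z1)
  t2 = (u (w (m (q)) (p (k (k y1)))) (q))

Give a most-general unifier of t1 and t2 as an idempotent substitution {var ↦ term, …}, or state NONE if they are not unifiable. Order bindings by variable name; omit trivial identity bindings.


{z1 ↦ (q)}


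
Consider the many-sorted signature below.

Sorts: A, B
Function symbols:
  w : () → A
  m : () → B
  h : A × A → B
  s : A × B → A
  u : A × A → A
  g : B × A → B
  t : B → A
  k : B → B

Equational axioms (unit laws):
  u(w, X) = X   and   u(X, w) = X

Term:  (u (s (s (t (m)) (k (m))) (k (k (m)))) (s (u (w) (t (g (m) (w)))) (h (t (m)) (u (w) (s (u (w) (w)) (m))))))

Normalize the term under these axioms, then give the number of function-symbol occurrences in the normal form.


1. (u (s (s (t (m)) (k (m))) (k (k (m)))) (s (u (w) (t (g (m) (w)))) (h (t (m)) (u (w) (s (u (w) (w)) (m))))))  →  (u (s (s (t (m)) (k (m))) (k (k (m)))) (s (t (g (m) (w))) (h (t (m)) (u (w) (s (u (w) (w)) (m))))))
2. (u (s (s (t (m)) (k (m))) (k (k (m)))) (s (t (g (m) (w))) (h (t (m)) (u (w) (s (u (w) (w)) (m))))))  →  (u (s (s (t (m)) (k (m))) (k (k (m)))) (s (t (g (m) (w))) (h (t (m)) (s (u (w) (w)) (m)))))
3. (u (s (s (t (m)) (k (m))) (k (k (m)))) (s (t (g (m) (w))) (h (t (m)) (s (u (w) (w)) (m)))))  →  (u (s (s (t (m)) (k (m))) (k (k (m)))) (s (t (g (m) (w))) (h (t (m)) (s (w) (m)))))
normal form: (u (s (s (t (m)) (k (m))) (k (k (m)))) (s (t (g (m) (w))) (h (t (m)) (s (w) (m)))))

size = 21


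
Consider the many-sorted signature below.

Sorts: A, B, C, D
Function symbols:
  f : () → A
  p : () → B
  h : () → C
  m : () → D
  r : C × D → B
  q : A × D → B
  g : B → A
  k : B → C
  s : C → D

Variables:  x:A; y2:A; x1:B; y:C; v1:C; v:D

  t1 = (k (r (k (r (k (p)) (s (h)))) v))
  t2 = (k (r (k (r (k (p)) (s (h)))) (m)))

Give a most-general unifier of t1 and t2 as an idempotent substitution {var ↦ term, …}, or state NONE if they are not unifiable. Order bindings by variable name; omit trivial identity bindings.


{v ↦ (m)}


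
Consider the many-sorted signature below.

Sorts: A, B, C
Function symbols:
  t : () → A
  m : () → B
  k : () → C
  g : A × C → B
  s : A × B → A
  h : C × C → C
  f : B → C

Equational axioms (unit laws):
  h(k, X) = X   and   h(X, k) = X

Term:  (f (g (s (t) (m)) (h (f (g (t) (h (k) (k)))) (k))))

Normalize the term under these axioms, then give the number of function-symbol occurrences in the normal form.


size = 9

1. (f (g (s (t) (m)) (h (f (g (t) (h (k) (k)))) (k))))  →  (f (g (s (t) (m)) (f (g (t) (h (k) (k))))))
2. (f (g (s (t) (m)) (f (g (t) (h (k) (k))))))  →  (f (g (s (t) (m)) (f (g (t) (k)))))
normal form: (f (g (s (t) (m)) (f (g (t) (k)))))


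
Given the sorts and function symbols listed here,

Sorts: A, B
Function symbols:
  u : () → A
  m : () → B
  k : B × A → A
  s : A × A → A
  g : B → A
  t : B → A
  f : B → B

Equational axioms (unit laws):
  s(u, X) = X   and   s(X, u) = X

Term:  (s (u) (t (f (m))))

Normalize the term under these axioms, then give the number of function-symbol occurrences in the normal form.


size = 3

1. (s (u) (t (f (m))))  →  (t (f (m)))
normal form: (t (f (m)))


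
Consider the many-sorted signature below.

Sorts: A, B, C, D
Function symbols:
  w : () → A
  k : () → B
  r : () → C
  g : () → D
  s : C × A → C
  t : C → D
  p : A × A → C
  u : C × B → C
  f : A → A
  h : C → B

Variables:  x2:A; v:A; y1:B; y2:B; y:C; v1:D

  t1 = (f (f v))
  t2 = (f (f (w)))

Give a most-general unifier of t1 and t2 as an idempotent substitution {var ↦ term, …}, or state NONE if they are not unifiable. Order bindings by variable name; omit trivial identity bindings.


{v ↦ (w)}


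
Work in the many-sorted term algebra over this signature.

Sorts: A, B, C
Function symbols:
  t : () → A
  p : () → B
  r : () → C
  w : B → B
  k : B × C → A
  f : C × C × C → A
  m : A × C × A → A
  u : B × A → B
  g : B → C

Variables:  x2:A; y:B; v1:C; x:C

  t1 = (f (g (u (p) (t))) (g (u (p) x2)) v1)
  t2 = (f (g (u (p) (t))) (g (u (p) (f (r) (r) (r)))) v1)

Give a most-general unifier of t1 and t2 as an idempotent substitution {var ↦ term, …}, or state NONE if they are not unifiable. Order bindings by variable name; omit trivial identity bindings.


{x2 ↦ (f (r) (r) (r))}


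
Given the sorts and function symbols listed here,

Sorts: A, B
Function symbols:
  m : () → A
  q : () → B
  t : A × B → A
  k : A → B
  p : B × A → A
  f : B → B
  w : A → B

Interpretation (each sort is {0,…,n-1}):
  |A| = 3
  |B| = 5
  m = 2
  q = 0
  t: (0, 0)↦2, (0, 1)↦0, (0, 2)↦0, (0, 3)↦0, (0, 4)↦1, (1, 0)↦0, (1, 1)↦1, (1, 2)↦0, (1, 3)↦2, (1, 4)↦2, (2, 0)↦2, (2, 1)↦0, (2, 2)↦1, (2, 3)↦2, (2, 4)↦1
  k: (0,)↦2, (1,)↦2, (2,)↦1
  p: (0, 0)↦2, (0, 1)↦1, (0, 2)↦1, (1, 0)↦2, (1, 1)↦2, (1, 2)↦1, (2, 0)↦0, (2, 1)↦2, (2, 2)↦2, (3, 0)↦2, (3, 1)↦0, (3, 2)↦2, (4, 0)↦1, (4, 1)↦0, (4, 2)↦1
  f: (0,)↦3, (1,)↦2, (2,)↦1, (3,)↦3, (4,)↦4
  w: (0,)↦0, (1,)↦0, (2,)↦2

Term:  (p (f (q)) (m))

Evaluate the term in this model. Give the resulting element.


  q = 0
  (f (q)) = f(0,) = 3
  m = 2
  (p (f (q)) (m)) = p(3, 2) = 2

value = 2


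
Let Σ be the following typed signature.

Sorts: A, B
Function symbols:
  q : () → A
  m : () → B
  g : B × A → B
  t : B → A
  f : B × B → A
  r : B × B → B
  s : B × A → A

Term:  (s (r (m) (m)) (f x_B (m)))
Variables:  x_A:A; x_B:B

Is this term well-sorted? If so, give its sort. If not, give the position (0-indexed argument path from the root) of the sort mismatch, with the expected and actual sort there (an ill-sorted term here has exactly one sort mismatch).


well-sorted; sort = A

    (m) : B
    (m) : B
  (r (m) (m)) : B
    x_B : B
    (m) : B
  (f x_B (m)) : A
(s (r (m) (m)) (f x_B (m))) : A


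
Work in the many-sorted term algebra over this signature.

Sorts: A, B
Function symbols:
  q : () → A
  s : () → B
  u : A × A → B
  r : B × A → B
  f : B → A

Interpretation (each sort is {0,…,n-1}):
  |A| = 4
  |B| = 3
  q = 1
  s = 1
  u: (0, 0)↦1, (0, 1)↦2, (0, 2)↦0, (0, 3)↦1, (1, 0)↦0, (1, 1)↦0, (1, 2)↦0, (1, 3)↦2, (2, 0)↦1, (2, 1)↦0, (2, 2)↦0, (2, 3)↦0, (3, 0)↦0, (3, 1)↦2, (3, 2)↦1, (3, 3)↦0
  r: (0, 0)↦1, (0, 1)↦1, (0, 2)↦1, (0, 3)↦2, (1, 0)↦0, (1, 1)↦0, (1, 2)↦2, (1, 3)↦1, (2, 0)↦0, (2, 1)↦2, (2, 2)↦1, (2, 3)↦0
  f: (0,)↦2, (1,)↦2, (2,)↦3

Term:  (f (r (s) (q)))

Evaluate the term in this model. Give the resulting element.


value = 2

  s = 1
  q = 1
  (r (s) (q)) = r(1, 1) = 0
  (f (r (s) (q))) = f(0,) = 2


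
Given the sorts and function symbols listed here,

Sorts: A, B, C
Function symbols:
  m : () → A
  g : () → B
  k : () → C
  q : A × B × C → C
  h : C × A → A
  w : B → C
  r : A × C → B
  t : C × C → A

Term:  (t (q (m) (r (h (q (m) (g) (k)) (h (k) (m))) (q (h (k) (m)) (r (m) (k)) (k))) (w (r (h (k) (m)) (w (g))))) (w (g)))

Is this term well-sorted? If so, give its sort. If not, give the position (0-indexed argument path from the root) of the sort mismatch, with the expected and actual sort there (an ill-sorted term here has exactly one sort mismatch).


    (m) : A
          (m) : A
          (g) : B
          (k) : C
        (q (m) (g) (k)) : C
          (k) : C
          (m) : A
        (h (k) (m)) : A
      (h (q (m) (g) (k)) (h (k) (m))) : A
          (k) : C
          (m) : A
        (h (k) (m)) : A
          (m) : A
          (k) : C
        (r (m) (k)) : B
        (k) : C
      (q (h (k) (m)) (r (m) (k)) (k)) : C
    (r (h (q (m) (g) (k)) (h (k) (m))) (q (h (k) (m)) (r (m) (k)) (k))) : B
          (k) : C
          (m) : A
        (h (k) (m)) : A
          (g) : B
        (w (g)) : C
      (r (h (k) (m)) (w (g))) : B
    (w (r (h (k) (m)) (w (g)))) : C
  (q (m) (r (h (q (m) (g) (k)) (h (k) (m))) (q (h (k) (m)) (r (m) (k)) (k))) (w (r (h (k) (m)) (w (g))))) : C
    (g) : B
  (w (g)) : C
(t (q (m) (r (h (q (m) (g) (k)) (h (k) (m))) (q (h (k) (m)) (r (m) (k)) (k))) (w (r (h (k) (m)) (w (g))))) (w (g))) : A

well-sorted; sort = A


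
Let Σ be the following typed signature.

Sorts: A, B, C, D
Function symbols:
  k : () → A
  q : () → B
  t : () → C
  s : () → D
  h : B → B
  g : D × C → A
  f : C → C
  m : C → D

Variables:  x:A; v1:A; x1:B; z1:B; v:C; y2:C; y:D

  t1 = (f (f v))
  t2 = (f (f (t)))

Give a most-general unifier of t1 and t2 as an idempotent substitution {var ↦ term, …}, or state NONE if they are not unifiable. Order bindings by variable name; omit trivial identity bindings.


{v ↦ (t)}


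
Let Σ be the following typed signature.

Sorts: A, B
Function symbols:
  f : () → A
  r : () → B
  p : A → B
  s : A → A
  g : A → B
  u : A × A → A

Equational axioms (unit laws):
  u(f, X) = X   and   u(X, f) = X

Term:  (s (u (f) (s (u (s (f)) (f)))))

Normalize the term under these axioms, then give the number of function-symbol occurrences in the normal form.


1. (s (u (f) (s (u (s (f)) (f)))))  →  (s (s (u (s (f)) (f))))
2. (s (s (u (s (f)) (f))))  →  (s (s (s (f))))
normal form: (s (s (s (f))))

size = 4


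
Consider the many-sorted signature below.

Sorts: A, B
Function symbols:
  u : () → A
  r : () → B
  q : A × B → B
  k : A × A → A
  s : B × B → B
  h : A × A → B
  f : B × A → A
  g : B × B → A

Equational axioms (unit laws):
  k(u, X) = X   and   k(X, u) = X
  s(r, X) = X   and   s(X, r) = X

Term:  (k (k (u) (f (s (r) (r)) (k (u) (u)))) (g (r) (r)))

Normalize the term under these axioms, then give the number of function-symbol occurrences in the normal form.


1. (k (k (u) (f (s (r) (r)) (k (u) (u)))) (g (r) (r)))  →  (k (f (s (r) (r)) (k (u) (u))) (g (r) (r)))
2. (k (f (s (r) (r)) (k (u) (u))) (g (r) (r)))  →  (k (f (r) (k (u) (u))) (g (r) (r)))
3. (k (f (r) (k (u) (u))) (g (r) (r)))  →  (k (f (r) (u)) (g (r) (r)))
normal form: (k (f (r) (u)) (g (r) (r)))

size = 7


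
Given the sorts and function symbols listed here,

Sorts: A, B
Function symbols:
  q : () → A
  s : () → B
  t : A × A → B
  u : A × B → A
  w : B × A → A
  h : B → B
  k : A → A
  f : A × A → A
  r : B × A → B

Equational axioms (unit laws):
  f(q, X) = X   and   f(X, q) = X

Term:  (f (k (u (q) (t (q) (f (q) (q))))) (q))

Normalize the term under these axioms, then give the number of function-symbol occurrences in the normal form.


1. (f (k (u (q) (t (q) (f (q) (q))))) (q))  →  (k (u (q) (t (q) (f (q) (q)))))
2. (k (u (q) (t (q) (f (q) (q)))))  →  (k (u (q) (t (q) (q))))
normal form: (k (u (q) (t (q) (q))))

size = 6


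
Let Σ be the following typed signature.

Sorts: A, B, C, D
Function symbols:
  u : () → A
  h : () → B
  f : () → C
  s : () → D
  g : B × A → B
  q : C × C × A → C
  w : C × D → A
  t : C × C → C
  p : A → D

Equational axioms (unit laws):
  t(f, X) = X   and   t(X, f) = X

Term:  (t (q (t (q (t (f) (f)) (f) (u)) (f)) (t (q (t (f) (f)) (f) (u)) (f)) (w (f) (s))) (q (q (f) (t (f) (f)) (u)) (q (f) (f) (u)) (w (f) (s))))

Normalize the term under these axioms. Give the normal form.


1. (t (q (t (q (t (f) (f)) (f) (u)) (f)) (t (q (t (f) (f)) (f) (u)) (f)) (w (f) (s))) (q (q (f) (t (f) (f)) (u)) (q (f) (f) (u)) (w (f) (s))))  →  (t (q (q (t (f) (f)) (f) (u)) (t (q (t (f) (f)) (f) (u)) (f)) (w (f) (s))) (q (q (f) (t (f) (f)) (u)) (q (f) (f) (u)) (w (f) (s))))
2. (t (q (q (t (f) (f)) (f) (u)) (t (q (t (f) (f)) (f) (u)) (f)) (w (f) (s))) (q (q (f) (t (f) (f)) (u)) (q (f) (f) (u)) (w (f) (s))))  →  (t (q (q (f) (f) (u)) (t (q (t (f) (f)) (f) (u)) (f)) (w (f) (s))) (q (q (f) (t (f) (f)) (u)) (q (f) (f) (u)) (w (f) (s))))
3. (t (q (q (f) (f) (u)) (t (q (t (f) (f)) (f) (u)) (f)) (w (f) (s))) (q (q (f) (t (f) (f)) (u)) (q (f) (f) (u)) (w (f) (s))))  →  (t (q (q (f) (f) (u)) (q (t (f) (f)) (f) (u)) (w (f) (s))) (q (q (f) (t (f) (f)) (u)) (q (f) (f) (u)) (w (f) (s))))
4. (t (q (q (f) (f) (u)) (q (t (f) (f)) (f) (u)) (w (f) (s))) (q (q (f) (t (f) (f)) (u)) (q (f) (f) (u)) (w (f) (s))))  →  (t (q (q (f) (f) (u)) (q (f) (f) (u)) (w (f) (s))) (q (q (f) (t (f) (f)) (u)) (q (f) (f) (u)) (w (f) (s))))
5. (t (q (q (f) (f) (u)) (q (f) (f) (u)) (w (f) (s))) (q (q (f) (t (f) (f)) (u)) (q (f) (f) (u)) (w (f) (s))))  →  (t (q (q (f) (f) (u)) (q (f) (f) (u)) (w (f) (s))) (q (q (f) (f) (u)) (q (f) (f) (u)) (w (f) (s))))

normal form = (t (q (q (f) (f) (u)) (q (f) (f) (u)) (w (f) (s))) (q (q (f) (f) (u)) (q (f) (f) (u)) (w (f) (s))))


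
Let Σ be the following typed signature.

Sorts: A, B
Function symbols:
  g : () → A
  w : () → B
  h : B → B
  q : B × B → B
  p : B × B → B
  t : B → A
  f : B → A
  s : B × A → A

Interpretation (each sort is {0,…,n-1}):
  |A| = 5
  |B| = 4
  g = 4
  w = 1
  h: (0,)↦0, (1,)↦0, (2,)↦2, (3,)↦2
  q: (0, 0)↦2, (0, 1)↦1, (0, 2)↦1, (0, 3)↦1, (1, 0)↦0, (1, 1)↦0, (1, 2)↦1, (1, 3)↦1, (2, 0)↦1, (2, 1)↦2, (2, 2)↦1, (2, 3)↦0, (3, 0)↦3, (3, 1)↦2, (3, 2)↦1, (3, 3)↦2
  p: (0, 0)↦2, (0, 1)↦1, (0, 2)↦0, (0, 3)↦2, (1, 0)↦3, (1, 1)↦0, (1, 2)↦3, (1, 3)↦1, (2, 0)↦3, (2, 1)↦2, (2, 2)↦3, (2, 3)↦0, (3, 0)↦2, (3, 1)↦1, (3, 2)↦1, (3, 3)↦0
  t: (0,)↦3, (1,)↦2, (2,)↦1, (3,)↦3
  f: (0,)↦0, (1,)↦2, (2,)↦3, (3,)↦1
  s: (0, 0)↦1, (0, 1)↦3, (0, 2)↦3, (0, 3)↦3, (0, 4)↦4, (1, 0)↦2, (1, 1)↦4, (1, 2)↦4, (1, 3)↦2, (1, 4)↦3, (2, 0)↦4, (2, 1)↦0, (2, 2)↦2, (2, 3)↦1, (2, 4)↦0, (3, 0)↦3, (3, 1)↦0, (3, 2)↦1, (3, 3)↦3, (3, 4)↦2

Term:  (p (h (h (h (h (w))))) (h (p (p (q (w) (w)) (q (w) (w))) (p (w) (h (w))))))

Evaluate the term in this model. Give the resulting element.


  w = 1
  (h (w)) = h(1,) = 0
  (h (h (w))) = h(0,) = 0
  (h (h (h (w)))) = h(0,) = 0
  (h (h (h (h (w))))) = h(0,) = 0
  w = 1
  w = 1
  (q (w) (w)) = q(1, 1) = 0
  w = 1
  w = 1
  (q (w) (w)) = q(1, 1) = 0
  (p (q (w) (w)) (q (w) (w))) = p(0, 0) = 2
  w = 1
  w = 1
  (h (w)) = h(1,) = 0
  (p (w) (h (w))) = p(1, 0) = 3
  (p (p (q (w) (w)) (q (w) (w))) (p (w) (h (w)))) = p(2, 3) = 0
  (h (p (p (q (w) (w)) (q (w) (w))) (p (w) (h (w))))) = h(0,) = 0
  (p (h (h (h (h (w))))) (h (p (p (q (w) (w)) (q (w) (w))) (p (w) (h (w)))))) = p(0, 0) = 2

value = 2


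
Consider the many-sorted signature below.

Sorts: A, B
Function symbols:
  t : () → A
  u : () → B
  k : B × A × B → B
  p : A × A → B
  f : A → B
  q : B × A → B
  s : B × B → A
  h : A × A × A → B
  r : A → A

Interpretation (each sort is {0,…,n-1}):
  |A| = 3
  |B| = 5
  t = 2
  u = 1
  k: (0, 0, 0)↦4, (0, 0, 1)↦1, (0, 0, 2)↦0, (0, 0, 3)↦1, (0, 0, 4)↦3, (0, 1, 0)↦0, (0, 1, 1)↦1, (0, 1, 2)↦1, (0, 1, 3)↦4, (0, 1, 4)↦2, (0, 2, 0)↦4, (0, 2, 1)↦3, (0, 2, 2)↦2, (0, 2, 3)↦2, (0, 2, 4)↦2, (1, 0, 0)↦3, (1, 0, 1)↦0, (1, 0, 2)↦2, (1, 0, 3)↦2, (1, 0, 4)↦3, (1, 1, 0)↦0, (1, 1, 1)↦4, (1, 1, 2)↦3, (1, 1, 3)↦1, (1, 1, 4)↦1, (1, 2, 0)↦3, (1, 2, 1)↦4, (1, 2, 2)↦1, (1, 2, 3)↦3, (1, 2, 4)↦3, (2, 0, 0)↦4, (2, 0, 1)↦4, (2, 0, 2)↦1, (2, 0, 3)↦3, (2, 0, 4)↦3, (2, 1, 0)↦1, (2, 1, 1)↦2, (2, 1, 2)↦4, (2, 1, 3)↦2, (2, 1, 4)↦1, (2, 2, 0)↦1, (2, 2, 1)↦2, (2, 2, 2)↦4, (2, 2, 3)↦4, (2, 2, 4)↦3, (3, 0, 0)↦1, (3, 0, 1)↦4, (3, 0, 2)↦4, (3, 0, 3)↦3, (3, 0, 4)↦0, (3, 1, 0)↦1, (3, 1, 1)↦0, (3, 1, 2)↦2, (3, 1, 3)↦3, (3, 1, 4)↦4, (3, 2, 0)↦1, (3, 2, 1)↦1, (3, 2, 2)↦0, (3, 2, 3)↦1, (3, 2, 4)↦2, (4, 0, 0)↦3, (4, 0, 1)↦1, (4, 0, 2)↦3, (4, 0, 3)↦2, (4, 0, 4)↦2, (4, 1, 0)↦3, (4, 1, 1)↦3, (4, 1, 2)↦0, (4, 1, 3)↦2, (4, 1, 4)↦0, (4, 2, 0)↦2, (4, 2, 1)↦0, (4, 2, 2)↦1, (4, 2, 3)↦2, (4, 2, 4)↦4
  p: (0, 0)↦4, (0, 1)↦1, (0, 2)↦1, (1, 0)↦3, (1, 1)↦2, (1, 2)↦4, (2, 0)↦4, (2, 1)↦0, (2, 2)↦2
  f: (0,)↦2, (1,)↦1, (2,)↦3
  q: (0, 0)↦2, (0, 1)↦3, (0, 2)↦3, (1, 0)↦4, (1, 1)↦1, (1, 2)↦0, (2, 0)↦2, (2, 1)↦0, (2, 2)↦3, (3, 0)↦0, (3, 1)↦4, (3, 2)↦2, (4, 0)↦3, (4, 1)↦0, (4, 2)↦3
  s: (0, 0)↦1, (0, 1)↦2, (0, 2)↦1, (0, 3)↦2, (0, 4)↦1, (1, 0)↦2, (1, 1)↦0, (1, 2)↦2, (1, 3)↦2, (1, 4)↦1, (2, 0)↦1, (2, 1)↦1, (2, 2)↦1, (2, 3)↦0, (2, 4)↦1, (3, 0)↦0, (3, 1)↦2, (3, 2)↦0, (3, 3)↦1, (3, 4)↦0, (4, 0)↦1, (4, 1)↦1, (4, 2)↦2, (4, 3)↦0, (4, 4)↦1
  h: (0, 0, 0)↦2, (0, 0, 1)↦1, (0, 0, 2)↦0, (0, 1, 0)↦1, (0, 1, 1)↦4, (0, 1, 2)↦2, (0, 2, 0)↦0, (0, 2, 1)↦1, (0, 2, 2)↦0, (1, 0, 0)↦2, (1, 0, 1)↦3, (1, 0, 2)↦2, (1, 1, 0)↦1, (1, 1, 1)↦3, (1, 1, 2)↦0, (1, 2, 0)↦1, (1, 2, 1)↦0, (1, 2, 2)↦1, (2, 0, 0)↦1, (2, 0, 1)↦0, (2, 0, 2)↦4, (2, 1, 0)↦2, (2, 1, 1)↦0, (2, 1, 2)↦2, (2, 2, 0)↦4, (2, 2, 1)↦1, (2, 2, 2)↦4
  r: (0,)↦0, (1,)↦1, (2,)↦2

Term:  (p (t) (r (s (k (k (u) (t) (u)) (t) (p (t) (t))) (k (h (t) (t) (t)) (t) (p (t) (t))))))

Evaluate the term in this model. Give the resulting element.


  t = 2
  u = 1
  t = 2
  u = 1
  (k (u) (t) (u)) = k(1, 2, 1) = 4
  t = 2
  t = 2
  t = 2
  (p (t) (t)) = p(2, 2) = 2
  (k (k (u) (t) (u)) (t) (p (t) (t))) = k(4, 2, 2) = 1
  t = 2
  t = 2
  t = 2
  (h (t) (t) (t)) = h(2, 2, 2) = 4
  t = 2
  t = 2
  t = 2
  (p (t) (t)) = p(2, 2) = 2
  (k (h (t) (t) (t)) (t) (p (t) (t))) = k(4, 2, 2) = 1
  (s (k (k (u) (t) (u)) (t) (p (t) (t))) (k (h (t) (t) (t)) (t) (p (t) (t)))) = s(1, 1) = 0
  (r (s (k (k (u) (t) (u)) (t) (p (t) (t))) (k (h (t) (t) (t)) (t) (p (t) (t))))) = r(0,) = 0
  (p (t) (r (s (k (k (u) (t) (u)) (t) (p (t) (t))) (k (h (t) (t) (t)) (t) (p (t) (t)))))) = p(2, 0) = 4

value = 4


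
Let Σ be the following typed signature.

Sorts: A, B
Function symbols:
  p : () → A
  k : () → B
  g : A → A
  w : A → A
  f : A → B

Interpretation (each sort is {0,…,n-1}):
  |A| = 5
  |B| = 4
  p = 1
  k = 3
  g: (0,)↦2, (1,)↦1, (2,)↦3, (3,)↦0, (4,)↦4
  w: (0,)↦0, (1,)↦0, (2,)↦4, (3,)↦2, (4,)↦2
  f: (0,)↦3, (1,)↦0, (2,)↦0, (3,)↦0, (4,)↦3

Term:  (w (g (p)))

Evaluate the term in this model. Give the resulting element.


  p = 1
  (g (p)) = g(1,) = 1
  (w (g (p))) = w(1,) = 0

value = 0


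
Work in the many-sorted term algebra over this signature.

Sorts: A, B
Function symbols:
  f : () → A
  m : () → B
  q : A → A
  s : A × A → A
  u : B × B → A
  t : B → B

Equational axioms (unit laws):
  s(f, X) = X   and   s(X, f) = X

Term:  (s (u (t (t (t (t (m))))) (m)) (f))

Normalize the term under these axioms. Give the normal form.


1. (s (u (t (t (t (t (m))))) (m)) (f))  →  (u (t (t (t (t (m))))) (m))

normal form = (u (t (t (t (t (m))))) (m))


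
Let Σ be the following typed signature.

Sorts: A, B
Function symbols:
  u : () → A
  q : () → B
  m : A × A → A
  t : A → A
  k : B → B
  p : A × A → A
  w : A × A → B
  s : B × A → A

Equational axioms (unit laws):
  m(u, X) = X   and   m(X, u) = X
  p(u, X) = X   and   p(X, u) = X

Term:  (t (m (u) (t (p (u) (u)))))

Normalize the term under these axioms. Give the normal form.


1. (t (m (u) (t (p (u) (u)))))  →  (t (t (p (u) (u))))
2. (t (t (p (u) (u))))  →  (t (t (u)))

normal form = (t (t (u)))


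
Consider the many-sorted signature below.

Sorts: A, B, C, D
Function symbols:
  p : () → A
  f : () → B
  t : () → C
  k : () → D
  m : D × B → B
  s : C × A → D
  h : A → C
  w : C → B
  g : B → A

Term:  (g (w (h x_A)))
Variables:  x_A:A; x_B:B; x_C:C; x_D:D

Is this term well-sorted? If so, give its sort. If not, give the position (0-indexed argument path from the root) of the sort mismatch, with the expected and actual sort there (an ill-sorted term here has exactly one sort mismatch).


      x_A : A
    (h x_A) : C
  (w (h x_A)) : B
(g (w (h x_A))) : A

well-sorted; sort = A


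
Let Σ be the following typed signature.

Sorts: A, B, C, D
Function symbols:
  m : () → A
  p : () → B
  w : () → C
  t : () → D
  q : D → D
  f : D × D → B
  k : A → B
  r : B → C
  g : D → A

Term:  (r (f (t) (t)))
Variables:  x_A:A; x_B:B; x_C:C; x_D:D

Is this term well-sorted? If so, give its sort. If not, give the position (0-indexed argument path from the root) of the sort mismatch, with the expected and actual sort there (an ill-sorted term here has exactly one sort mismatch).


    (t) : D
    (t) : D
  (f (t) (t)) : B
(r (f (t) (t))) : C

well-sorted; sort = C


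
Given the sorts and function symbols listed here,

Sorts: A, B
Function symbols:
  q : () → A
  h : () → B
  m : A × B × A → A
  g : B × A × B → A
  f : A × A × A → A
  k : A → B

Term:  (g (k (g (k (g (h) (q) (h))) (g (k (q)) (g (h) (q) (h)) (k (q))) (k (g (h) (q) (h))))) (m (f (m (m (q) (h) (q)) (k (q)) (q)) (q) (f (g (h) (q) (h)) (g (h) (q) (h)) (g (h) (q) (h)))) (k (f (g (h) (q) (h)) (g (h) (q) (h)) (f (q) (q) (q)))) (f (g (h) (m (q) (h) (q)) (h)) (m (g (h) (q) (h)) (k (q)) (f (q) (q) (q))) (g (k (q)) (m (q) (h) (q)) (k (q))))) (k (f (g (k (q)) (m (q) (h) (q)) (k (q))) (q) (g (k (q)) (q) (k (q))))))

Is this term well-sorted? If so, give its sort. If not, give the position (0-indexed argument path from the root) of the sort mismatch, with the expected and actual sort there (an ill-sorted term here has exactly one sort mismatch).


well-sorted; sort = A

          (h) : B
          (q) : A
          (h) : B
        (g (h) (q) (h)) : A
      (k (g (h) (q) (h))) : B
          (q) : A
        (k (q)) : B
          (h) : B
          (q) : A
          (h) : B
        (g (h) (q) (h)) : A
          (q) : A
        (k (q)) : B
      (g (k (q)) (g (h) (q) (h)) (k (q))) : A
          (h) : B
          (q) : A
          (h) : B
        (g (h) (q) (h)) : A
      (k (g (h) (q) (h))) : B
    (g (k (g (h) (q) (h))) (g (k (q)) (g (h) (q) (h)) (k (q))) (k (g (h) (q) (h)))) : A
  (k (g (k (g (h) (q) (h))) (g (k (q)) (g (h) (q) (h)) (k (q))) (k (g (h) (q) (h))))) : B
          (q) : A
          (h) : B
          (q) : A
        (m (q) (h) (q)) : A
          (q) : A
        (k (q)) : B
        (q) : A
      (m (m (q) (h) (q)) (k (q)) (q)) : A
      (q) : A
          (h) : B
          (q) : A
          (h) : B
        (g (h) (q) (h)) : A
          (h) : B
          (q) : A
          (h) : B
        (g (h) (q) (h)) : A
          (h) : B
          (q) : A
          (h) : B
        (g (h) (q) (h)) : A
      (f (g (h) (q) (h)) (g (h) (q) (h)) (g (h) (q) (h))) : A
    (f (m (m (q) (h) (q)) (k (q)) (q)) (q) (f (g (h) (q) (h)) (g (h) (q) (h)) (g (h) (q) (h)))) : A
          (h) : B
          (q) : A
          (h) : B
        (g (h) (q) (h)) : A
          (h) : B
          (q) : A
          (h) : B
        (g (h) (q) (h)) : A
          (q) : A
          (q) : A
          (q) : A
        (f (q) (q) (q)) : A
      (f (g (h) (q) (h)) (g (h) (q) (h)) (f (q) (q) (q))) : A
    (k (f (g (h) (q) (h)) (g (h) (q) (h)) (f (q) (q) (q)))) : B
        (h) : B
          (q) : A
          (h) : B
          (q) : A
        (m (q) (h) (q)) : A
        (h) : B
      (g (h) (m (q) (h) (q)) (h)) : A
          (h) : B
          (q) : A
          (h) : B
        (g (h) (q) (h)) : A
          (q) : A
        (k (q)) : B
          (q) : A
          (q) : A
          (q) : A
        (f (q) (q) (q)) : A
      (m (g (h) (q) (h)) (k (q)) (f (q) (q) (q))) : A
          (q) : A
        (k (q)) : B
          (q) : A
          (h) : B
          (q) : A
        (m (q) (h) (q)) : A
          (q) : A
        (k (q)) : B
      (g (k (q)) (m (q) (h) (q)) (k (q))) : A
    (f (g (h) (m (q) (h) (q)) (h)) (m (g (h) (q) (h)) (k (q)) (f (q) (q) (q))) (g (k (q)) (m (q) (h) (q)) (k (q)))) : A
  (m (f (m (m (q) (h) (q)) (k (q)) (q)) (q) (f (g (h) (q) (h)) (g (h) (q) (h)) (g (h) (q) (h)))) (k (f (g (h) (q) (h)) (g (h) (q) (h)) (f (q) (q) (q)))) (f (g (h) (m (q) (h) (q)) (h)) (m (g (h) (q) (h)) (k (q)) (f (q) (q) (q))) (g (k (q)) (m (q) (h) (q)) (k (q))))) : A
          (q) : A
        (k (q)) : B
          (q) : A
          (h) : B
          (q) : A
        (m (q) (h) (q)) : A
          (q) : A
        (k (q)) : B
      (g (k (q)) (m (q) (h) (q)) (k (q))) : A
      (q) : A
          (q) : A
        (k (q)) : B
        (q) : A
          (q) : A
        (k (q)) : B
      (g (k (q)) (q) (k (q))) : A
    (f (g (k (q)) (m (q) (h) (q)) (k (q))) (q) (g (k (q)) (q) (k (q)))) : A
  (k (f (g (k (q)) (m (q) (h) (q)) (k (q))) (q) (g (k (q)) (q) (k (q))))) : B
(g (k (g (k (g (h) (q) (h))) (g (k (q)) (g (h) (q) (h)) (k (q))) (k (g (h) (q) (h))))) (m (f (m (m (q) (h) (q)) (k (q)) (q)) (q) (f (g (h) (q) (h)) (g (h) (q) (h)) (g (h) (q) (h)))) (k (f (g (h) (q) (h)) (g (h) (q) (h)) (f (q) (q) (q)))) (f (g (h) (m (q) (h) (q)) (h)) (m (g (h) (q) (h)) (k (q)) (f (q) (q) (q))) (g (k (q)) (m (q) (h) (q)) (k (q))))) (k (f (g (k (q)) (m (q) (h) (q)) (k (q))) (q) (g (k (q)) (q) (k (q)))))) : A


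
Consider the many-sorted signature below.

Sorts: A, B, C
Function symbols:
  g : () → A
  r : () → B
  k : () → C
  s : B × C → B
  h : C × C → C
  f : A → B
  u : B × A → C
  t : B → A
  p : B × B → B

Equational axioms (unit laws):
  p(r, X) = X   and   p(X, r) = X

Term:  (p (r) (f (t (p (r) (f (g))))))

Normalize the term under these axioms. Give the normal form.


1. (p (r) (f (t (p (r) (f (g))))))  →  (f (t (p (r) (f (g)))))
2. (f (t (p (r) (f (g)))))  →  (f (t (f (g))))

normal form = (f (t (f (g))))


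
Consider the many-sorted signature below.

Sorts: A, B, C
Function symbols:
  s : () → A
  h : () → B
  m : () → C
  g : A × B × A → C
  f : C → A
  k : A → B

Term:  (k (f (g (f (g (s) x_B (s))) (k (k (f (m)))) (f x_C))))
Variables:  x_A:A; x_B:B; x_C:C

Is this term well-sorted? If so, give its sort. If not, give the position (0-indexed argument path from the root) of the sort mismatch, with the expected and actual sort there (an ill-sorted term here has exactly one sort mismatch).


ill-sorted at position [0, 0, 1, 0]: expected A, got B

          (s) : A
          x_B : B
          (s) : A
        (g (s) x_B (s)) : C
      (f (g (s) x_B (s))) : A
            (m) : C
          (f (m)) : A
        (k (f (m))) : B
      (k (k (f (m)))) : ✗ arg 0 at [0, 0, 1, 0] has sort B, expected A
        x_C : C
      (f x_C) : A


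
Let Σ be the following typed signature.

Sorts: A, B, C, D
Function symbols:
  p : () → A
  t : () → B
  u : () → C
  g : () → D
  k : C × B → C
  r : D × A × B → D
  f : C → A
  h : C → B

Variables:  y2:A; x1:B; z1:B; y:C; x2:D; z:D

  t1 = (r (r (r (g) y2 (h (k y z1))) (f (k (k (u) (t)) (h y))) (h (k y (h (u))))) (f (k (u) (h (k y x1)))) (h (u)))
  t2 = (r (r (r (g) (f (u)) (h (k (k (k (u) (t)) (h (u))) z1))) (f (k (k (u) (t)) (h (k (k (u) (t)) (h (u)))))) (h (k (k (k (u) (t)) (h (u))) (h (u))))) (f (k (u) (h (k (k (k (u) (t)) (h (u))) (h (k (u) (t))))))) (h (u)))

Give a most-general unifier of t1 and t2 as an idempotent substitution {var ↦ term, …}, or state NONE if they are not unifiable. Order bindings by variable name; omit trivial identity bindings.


{x1 ↦ (h (k (u) (t))), y ↦ (k (k (u) (t)) (h (u))), y2 ↦ (f (u))}


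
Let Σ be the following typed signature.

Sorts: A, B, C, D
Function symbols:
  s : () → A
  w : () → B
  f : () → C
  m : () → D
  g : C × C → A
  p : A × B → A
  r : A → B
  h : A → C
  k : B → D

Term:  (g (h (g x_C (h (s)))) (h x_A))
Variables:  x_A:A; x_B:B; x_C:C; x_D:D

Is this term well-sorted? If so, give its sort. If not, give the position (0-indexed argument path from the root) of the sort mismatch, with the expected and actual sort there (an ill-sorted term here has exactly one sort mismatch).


      x_C : C
        (s) : A
      (h (s)) : C
    (g x_C (h (s))) : A
  (h (g x_C (h (s)))) : C
    x_A : A
  (h x_A) : C
(g (h (g x_C (h (s)))) (h x_A)) : A

well-sorted; sort = A


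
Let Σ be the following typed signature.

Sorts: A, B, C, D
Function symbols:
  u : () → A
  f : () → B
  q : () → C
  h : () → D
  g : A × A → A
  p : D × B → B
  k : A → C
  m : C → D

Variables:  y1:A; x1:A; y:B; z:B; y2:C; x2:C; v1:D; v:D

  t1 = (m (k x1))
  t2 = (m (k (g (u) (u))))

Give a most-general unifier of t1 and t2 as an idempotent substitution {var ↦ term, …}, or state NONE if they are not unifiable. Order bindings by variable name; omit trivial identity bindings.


{x1 ↦ (g (u) (u))}


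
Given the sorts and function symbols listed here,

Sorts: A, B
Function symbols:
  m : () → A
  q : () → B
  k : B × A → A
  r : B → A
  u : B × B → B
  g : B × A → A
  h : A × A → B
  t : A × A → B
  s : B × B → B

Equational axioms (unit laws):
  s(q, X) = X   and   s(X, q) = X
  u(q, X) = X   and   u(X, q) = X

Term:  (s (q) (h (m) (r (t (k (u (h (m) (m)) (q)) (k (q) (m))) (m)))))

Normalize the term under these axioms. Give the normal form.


1. (s (q) (h (m) (r (t (k (u (h (m) (m)) (q)) (k (q) (m))) (m)))))  →  (h (m) (r (t (k (u (h (m) (m)) (q)) (k (q) (m))) (m))))
2. (h (m) (r (t (k (u (h (m) (m)) (q)) (k (q) (m))) (m))))  →  (h (m) (r (t (k (h (m) (m)) (k (q) (m))) (m))))

normal form = (h (m) (r (t (k (h (m) (m)) (k (q) (m))) (m))))


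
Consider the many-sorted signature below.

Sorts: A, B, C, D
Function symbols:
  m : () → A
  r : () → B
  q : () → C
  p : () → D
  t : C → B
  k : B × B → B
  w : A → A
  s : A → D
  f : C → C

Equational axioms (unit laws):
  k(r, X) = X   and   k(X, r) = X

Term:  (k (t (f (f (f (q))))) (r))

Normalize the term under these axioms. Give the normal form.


1. (k (t (f (f (f (q))))) (r))  →  (t (f (f (f (q)))))

normal form = (t (f (f (f (q)))))


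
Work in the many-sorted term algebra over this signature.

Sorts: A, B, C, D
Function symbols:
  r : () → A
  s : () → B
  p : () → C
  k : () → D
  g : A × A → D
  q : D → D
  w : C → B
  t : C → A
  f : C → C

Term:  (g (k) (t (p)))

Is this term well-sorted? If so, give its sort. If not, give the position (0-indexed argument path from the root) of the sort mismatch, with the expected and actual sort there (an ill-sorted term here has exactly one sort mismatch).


  (k) : D
    (p) : C
  (t (p)) : A
(g (k) (t (p))) : ✗ arg 0 at [0] has sort D, expected A

ill-sorted at position [0]: expected A, got D


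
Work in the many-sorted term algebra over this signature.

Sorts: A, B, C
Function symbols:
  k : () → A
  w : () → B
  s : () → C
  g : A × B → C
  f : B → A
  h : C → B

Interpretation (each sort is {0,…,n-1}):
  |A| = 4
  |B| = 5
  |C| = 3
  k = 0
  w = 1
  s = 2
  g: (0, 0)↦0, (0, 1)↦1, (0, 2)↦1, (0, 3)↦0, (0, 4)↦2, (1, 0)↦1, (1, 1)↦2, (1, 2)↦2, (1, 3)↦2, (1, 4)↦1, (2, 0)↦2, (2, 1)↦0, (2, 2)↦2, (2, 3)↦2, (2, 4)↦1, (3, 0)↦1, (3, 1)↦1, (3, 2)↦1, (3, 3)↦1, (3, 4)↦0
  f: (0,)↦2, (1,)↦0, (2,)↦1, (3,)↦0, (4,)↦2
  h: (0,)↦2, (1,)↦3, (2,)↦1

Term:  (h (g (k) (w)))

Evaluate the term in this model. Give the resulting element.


value = 3

  k = 0
  w = 1
  (g (k) (w)) = g(0, 1) = 1
  (h (g (k) (w))) = h(1,) = 3


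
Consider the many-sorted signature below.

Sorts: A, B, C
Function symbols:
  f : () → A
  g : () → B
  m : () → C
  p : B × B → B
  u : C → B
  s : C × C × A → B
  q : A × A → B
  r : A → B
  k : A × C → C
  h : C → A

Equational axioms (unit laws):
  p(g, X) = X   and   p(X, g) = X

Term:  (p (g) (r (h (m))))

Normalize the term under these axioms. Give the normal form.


normal form = (r (h (m)))

1. (p (g) (r (h (m))))  →  (r (h (m)))


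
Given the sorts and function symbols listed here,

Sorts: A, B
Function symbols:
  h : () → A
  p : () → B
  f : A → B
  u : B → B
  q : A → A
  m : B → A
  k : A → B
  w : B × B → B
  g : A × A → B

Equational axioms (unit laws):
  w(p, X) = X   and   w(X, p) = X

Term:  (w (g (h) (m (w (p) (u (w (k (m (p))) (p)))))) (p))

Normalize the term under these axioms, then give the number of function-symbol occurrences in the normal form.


1. (w (g (h) (m (w (p) (u (w (k (m (p))) (p)))))) (p))  →  (g (h) (m (w (p) (u (w (k (m (p))) (p))))))
2. (g (h) (m (w (p) (u (w (k (m (p))) (p))))))  →  (g (h) (m (u (w (k (m (p))) (p)))))
3. (g (h) (m (u (w (k (m (p))) (p)))))  →  (g (h) (m (u (k (m (p))))))
normal form: (g (h) (m (u (k (m (p))))))

size = 7


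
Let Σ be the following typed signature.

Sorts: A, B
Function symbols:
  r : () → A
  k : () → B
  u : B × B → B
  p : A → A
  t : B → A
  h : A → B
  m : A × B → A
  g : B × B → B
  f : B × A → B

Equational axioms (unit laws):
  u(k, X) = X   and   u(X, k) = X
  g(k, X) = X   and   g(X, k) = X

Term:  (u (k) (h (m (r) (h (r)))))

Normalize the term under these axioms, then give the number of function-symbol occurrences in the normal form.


size = 5

1. (u (k) (h (m (r) (h (r)))))  →  (h (m (r) (h (r))))
normal form: (h (m (r) (h (r))))


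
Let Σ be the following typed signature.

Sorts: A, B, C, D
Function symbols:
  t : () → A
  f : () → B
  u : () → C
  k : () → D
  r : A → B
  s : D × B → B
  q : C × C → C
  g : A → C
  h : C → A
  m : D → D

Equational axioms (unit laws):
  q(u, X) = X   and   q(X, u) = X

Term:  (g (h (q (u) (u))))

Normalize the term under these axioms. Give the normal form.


1. (g (h (q (u) (u))))  →  (g (h (u)))

normal form = (g (h (u)))


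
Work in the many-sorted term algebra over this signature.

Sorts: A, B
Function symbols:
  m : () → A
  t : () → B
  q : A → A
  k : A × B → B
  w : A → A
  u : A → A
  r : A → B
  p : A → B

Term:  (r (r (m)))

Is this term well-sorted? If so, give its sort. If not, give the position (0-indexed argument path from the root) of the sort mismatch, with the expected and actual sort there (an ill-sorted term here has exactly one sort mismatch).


    (m) : A
  (r (m)) : B
(r (r (m))) : ✗ arg 0 at [0] has sort B, expected A

ill-sorted at position [0]: expected A, got B


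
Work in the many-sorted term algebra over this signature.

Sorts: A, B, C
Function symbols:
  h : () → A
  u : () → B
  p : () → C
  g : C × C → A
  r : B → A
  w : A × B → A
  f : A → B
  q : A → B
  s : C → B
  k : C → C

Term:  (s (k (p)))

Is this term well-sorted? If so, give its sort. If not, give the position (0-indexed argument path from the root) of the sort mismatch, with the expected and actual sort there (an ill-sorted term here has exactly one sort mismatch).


well-sorted; sort = B

    (p) : C
  (k (p)) : C
(s (k (p))) : B


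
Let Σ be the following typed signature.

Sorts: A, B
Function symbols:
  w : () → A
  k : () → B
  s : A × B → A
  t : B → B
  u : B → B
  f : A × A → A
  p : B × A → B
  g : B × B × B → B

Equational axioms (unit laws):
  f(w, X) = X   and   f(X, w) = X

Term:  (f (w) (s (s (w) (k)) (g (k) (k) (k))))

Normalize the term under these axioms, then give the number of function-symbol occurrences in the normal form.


1. (f (w) (s (s (w) (k)) (g (k) (k) (k))))  →  (s (s (w) (k)) (g (k) (k) (k)))
normal form: (s (s (w) (k)) (g (k) (k) (k)))

size = 8


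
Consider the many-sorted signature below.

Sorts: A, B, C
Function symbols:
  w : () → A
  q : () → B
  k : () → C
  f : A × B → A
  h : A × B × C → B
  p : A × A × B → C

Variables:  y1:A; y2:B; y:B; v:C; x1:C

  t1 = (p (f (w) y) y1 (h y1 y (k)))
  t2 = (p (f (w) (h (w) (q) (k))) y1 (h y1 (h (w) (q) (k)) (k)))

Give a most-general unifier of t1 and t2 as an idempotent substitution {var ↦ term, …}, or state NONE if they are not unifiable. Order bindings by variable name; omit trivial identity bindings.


{y ↦ (h (w) (q) (k))}


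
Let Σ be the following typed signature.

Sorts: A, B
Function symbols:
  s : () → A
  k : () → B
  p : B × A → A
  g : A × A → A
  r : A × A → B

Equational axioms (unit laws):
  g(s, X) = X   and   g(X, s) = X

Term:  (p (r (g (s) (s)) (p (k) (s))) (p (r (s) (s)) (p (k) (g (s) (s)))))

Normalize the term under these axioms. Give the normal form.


normal form = (p (r (s) (p (k) (s))) (p (r (s) (s)) (p (k) (s))))

1. (p (r (g (s) (s)) (p (k) (s))) (p (r (s) (s)) (p (k) (g (s) (s)))))  →  (p (r (s) (p (k) (s))) (p (r (s) (s)) (p (k) (g (s) (s)))))
2. (p (r (s) (p (k) (s))) (p (r (s) (s)) (p (k) (g (s) (s)))))  →  (p (r (s) (p (k) (s))) (p (r (s) (s)) (p (k) (s))))


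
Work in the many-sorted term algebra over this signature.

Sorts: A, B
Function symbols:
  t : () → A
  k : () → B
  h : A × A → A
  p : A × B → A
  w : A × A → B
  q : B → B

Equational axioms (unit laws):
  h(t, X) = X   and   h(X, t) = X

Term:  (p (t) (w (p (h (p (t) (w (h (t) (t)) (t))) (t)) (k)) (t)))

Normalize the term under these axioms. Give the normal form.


1. (p (t) (w (p (h (p (t) (w (h (t) (t)) (t))) (t)) (k)) (t)))  →  (p (t) (w (p (p (t) (w (h (t) (t)) (t))) (k)) (t)))
2. (p (t) (w (p (p (t) (w (h (t) (t)) (t))) (k)) (t)))  →  (p (t) (w (p (p (t) (w (t) (t))) (k)) (t)))

normal form = (p (t) (w (p (p (t) (w (t) (t))) (k)) (t)))


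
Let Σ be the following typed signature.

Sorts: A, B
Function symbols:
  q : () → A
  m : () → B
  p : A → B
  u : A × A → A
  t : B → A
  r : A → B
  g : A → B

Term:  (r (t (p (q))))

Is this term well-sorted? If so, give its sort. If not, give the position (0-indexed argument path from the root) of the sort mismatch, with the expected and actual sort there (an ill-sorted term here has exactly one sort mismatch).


      (q) : A
    (p (q)) : B
  (t (p (q))) : A
(r (t (p (q)))) : B

well-sorted; sort = B


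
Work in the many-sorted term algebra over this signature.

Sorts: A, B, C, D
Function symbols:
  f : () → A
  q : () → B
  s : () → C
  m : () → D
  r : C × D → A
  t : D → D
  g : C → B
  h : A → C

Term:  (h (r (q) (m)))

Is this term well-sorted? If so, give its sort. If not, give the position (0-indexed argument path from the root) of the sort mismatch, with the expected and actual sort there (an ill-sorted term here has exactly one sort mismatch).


ill-sorted at position [0, 0]: expected C, got B

    (q) : B
    (m) : D
  (r (q) (m)) : ✗ arg 0 at [0, 0] has sort B, expected C
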